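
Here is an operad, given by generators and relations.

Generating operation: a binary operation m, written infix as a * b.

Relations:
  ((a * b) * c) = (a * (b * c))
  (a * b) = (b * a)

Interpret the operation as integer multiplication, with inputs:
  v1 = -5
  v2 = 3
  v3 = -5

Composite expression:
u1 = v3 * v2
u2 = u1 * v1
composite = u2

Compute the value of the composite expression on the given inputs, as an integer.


75

(v3 * v2) = -15
((v3 * v2) * v1) = 75


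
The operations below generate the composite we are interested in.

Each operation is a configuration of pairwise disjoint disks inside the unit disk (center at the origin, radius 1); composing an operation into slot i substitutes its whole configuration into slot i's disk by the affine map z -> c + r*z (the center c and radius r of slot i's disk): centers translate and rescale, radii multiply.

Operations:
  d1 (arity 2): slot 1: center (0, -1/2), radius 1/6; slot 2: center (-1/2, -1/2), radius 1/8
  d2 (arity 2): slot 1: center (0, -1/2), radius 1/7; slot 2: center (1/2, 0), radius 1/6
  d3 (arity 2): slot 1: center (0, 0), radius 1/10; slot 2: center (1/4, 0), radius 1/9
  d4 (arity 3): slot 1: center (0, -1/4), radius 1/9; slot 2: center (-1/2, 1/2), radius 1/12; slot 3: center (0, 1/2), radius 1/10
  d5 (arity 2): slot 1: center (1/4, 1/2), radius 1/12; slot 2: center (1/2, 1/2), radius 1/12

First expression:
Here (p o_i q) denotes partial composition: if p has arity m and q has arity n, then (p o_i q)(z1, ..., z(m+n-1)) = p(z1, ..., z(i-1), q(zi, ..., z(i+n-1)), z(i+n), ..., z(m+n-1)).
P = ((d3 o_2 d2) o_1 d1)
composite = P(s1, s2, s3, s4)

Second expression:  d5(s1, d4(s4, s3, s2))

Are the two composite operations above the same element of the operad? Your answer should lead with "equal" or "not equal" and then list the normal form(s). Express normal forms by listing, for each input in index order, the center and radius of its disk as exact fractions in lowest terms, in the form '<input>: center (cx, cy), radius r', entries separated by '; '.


Reducing the first expression gives s1: center (0, -1/20), radius 1/60; s2: center (-1/20, -1/20), radius 1/80; s3: center (1/4, -1/18), radius 1/63; s4: center (11/36, 0), radius 1/54
Reducing the second expression gives s1: center (1/4, 1/2), radius 1/12; s2: center (1/2, 13/24), radius 1/120; s3: center (11/24, 13/24), radius 1/144; s4: center (1/2, 23/48), radius 1/108
They disagree, so not equal.

not equal; the first gives s1: center (0, -1/20), radius 1/60; s2: center (-1/20, -1/20), radius 1/80; s3: center (1/4, -1/18), radius 1/63; s4: center (11/36, 0), radius 1/54 and the second s1: center (1/4, 1/2), radius 1/12; s2: center (1/2, 13/24), radius 1/120; s3: center (11/24, 13/24), radius 1/144; s4: center (1/2, 23/48), radius 1/108


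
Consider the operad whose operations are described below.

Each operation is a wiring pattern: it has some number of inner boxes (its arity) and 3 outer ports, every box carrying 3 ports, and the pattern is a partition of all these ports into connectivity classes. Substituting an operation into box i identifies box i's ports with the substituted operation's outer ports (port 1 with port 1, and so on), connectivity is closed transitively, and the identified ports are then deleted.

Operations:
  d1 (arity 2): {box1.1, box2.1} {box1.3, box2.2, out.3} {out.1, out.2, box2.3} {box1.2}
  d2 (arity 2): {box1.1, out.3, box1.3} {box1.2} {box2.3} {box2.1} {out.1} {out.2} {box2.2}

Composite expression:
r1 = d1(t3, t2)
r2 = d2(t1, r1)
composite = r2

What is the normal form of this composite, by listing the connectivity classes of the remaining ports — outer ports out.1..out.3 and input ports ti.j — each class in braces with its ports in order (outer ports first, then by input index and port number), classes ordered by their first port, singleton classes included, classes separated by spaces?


{out.1} {out.2} {out.3, t1.1, t1.3} {t1.2} {t2.1, t3.1} {t2.2, t3.3} {t2.3} {t3.2}

Two ports join when wires chain via d2-identified ports.
through d1, on inputs (t3, t2): {out.1, out.2, t2.3} {out.3, t2.2, t3.3} {t2.1, t3.1} {t3.2} (out.j = stage outer ports)
through d2, on inputs (t1, t3, t2): {out.1} {out.2} {out.3, t1.1, t1.3} {t1.2} {t2.1, t3.1} {t2.2, t3.3} {t2.3} {t3.2} (out.j = stage outer ports)


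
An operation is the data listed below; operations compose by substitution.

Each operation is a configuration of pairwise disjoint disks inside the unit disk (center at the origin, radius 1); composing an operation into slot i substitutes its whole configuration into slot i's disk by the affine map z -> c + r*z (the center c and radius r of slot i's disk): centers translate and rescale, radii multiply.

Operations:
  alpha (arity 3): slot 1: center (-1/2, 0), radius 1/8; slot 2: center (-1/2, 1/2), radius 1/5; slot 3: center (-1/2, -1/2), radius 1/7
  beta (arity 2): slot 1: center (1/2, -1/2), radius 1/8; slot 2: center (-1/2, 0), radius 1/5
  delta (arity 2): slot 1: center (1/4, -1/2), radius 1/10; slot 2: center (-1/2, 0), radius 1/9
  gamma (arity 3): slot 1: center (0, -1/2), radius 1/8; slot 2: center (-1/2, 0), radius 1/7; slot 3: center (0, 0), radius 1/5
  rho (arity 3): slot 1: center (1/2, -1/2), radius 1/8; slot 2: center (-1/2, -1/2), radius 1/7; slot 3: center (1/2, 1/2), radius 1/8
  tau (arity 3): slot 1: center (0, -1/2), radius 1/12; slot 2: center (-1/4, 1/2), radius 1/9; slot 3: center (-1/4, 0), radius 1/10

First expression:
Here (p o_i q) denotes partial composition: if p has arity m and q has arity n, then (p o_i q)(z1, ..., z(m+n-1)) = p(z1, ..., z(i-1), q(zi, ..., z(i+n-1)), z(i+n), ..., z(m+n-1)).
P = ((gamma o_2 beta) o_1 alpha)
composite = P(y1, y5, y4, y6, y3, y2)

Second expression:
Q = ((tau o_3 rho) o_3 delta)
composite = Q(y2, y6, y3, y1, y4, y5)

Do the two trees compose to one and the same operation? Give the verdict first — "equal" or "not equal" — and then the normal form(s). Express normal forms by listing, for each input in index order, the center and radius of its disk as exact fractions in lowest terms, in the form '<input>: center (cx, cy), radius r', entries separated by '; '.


not equal; the first gives y1: center (-1/16, -1/2), radius 1/64; y2: center (0, 0), radius 1/5; y3: center (-4/7, 0), radius 1/35; y4: center (-1/16, -9/16), radius 1/56; y5: center (-1/16, -7/16), radius 1/40; y6: center (-3/7, -1/14), radius 1/56 and the second y1: center (-33/160, -1/20), radius 1/720; y2: center (0, -1/2), radius 1/12; y3: center (-63/320, -9/160), radius 1/800; y4: center (-3/10, -1/20), radius 1/70; y5: center (-1/5, 1/20), radius 1/80; y6: center (-1/4, 1/2), radius 1/9

Reducing the first expression gives y1: center (-1/16, -1/2), radius 1/64; y2: center (0, 0), radius 1/5; y3: center (-4/7, 0), radius 1/35; y4: center (-1/16, -9/16), radius 1/56; y5: center (-1/16, -7/16), radius 1/40; y6: center (-3/7, -1/14), radius 1/56
Reducing the second expression gives y1: center (-33/160, -1/20), radius 1/720; y2: center (0, -1/2), radius 1/12; y3: center (-63/320, -9/160), radius 1/800; y4: center (-3/10, -1/20), radius 1/70; y5: center (-1/5, 1/20), radius 1/80; y6: center (-1/4, 1/2), radius 1/9
The normal forms differ: not equal.


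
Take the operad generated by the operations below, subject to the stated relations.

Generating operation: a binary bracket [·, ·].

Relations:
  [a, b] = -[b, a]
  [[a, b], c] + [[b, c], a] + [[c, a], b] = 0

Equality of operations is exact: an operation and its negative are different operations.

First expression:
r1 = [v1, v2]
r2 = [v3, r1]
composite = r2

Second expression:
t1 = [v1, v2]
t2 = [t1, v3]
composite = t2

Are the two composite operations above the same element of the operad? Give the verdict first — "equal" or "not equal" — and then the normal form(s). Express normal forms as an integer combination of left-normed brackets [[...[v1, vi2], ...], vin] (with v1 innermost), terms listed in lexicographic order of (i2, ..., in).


not equal; the first gives -[[v1, v2], v3] and the second [[v1, v2], v3]

Normal form of the first expression: -[[v1, v2], v3]
Normal form of the second expression: [[v1, v2], v3]
No match — not equal.


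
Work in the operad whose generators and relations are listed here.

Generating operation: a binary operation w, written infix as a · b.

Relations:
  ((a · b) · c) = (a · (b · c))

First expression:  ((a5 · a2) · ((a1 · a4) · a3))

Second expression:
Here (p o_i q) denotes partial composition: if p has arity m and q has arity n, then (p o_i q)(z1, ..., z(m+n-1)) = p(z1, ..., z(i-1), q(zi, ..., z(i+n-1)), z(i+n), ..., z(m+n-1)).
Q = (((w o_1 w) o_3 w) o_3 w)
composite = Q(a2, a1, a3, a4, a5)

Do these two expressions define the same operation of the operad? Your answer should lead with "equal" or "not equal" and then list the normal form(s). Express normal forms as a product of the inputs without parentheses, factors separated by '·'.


Normal form of the first expression: a5 · a2 · a1 · a4 · a3
Normal form of the second expression: a2 · a1 · a3 · a4 · a5
Different reductions; not equal.

not equal — first a5 · a2 · a1 · a4 · a3, second a2 · a1 · a3 · a4 · a5


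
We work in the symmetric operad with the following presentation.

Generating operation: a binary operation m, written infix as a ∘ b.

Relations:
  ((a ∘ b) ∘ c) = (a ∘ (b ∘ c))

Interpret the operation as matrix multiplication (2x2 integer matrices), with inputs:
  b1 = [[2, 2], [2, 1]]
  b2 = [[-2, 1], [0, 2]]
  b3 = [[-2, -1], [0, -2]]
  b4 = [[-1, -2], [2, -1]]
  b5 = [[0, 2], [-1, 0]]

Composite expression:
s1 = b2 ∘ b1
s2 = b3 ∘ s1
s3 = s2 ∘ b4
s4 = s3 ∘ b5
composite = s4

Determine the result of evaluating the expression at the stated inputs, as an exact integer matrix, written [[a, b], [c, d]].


(b2 ∘ b1) = [[-2, -3], [4, 2]]
(b3 ∘ (b2 ∘ b1)) = [[0, 4], [-8, -4]]
((b3 ∘ (b2 ∘ b1)) ∘ b4) = [[8, -4], [0, 20]]
(((b3 ∘ (b2 ∘ b1)) ∘ b4) ∘ b5) = [[4, 16], [-20, 0]]

[[4, 16], [-20, 0]]


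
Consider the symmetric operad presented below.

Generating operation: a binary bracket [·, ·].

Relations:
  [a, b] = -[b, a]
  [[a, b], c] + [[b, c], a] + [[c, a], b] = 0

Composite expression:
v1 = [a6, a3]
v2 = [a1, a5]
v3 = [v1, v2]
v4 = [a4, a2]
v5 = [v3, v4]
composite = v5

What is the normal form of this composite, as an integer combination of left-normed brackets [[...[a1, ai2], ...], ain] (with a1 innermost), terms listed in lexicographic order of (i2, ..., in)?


Left-normed coefficients sit on the a1-initial expansion words.
Composite bracket: [[[a6, a3], [a1, a5]], [a4, a2]]
Expanding via [a, b] = ab - ba: 32 signed words (2^5 = 32).
Words beginning with a1 determine it all:
  the word a1a5a3a6a2a4 carries sign -1 and contributes -[[[[[a1, a5], a3], a6], a2], a4]
  the word a1a5a3a6a4a2 carries sign +1 and contributes +[[[[[a1, a5], a3], a6], a4], a2]
  the word a1a5a6a3a2a4 carries sign +1 and contributes +[[[[[a1, a5], a6], a3], a2], a4]
  the word a1a5a6a3a4a2 carries sign -1 and contributes -[[[[[a1, a5], a6], a3], a4], a2]

-[[[[[a1, a5], a3], a6], a2], a4] + [[[[[a1, a5], a3], a6], a4], a2] + [[[[[a1, a5], a6], a3], a2], a4] - [[[[[a1, a5], a6], a3], a4], a2]


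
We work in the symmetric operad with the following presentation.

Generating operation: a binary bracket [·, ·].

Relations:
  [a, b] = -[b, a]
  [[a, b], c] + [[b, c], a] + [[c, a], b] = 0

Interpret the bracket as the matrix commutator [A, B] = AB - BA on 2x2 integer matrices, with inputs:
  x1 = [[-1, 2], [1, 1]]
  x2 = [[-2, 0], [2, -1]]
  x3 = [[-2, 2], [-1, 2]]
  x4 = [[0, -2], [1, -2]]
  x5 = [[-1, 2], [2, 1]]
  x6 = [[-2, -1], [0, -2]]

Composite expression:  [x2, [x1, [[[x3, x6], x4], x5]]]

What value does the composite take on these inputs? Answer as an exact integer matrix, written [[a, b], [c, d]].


[x3, x6] = [[-1, 4], [0, 1]]
[[x3, x6], x4] = [[4, -4], [2, -4]]
[[[x3, x6], x4], x5] = [[-12, 8], [-20, 12]]
[x1, [[[x3, x6], x4], x5]] = [[-48, 32], [-64, 48]]
[x2, [x1, [[[x3, x6], x4], x5]]] = [[-64, -32], [-256, 64]]

[[-64, -32], [-256, 64]]


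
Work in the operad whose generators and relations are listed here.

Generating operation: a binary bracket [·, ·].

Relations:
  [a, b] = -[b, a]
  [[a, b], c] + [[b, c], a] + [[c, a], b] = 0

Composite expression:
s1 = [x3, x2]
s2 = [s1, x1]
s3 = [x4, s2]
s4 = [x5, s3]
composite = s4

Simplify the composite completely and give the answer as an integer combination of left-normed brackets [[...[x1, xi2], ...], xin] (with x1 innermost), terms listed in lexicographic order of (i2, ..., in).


[[[[x1, x2], x3], x4], x5] - [[[[x1, x3], x2], x4], x5]

Skip Jacobi rewriting: expand, keep x1-initial words, read off terms.
Composite bracket: [x5, [x4, [[x3, x2], x1]]]
Expanding via [a, b] = ab - ba: 16 signed words (2^4 = 16).
Only words starting with x1 matter:
  from x1x2x3x4x5, sign +1: term +[[[[x1, x2], x3], x4], x5]
  from x1x3x2x4x5, sign -1: term -[[[[x1, x3], x2], x4], x5]


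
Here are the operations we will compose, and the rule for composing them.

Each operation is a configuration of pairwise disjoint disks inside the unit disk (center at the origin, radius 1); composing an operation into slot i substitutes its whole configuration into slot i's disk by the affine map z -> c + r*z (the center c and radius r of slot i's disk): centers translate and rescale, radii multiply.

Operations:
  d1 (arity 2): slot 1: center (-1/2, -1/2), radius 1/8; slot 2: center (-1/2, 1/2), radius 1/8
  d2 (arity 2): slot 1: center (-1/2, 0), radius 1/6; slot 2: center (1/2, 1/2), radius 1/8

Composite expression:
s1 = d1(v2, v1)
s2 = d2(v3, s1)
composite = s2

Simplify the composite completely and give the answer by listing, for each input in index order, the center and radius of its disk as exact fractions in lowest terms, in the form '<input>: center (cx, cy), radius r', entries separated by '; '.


v1: center (7/16, 9/16), radius 1/64; v2: center (7/16, 7/16), radius 1/64; v3: center (-1/2, 0), radius 1/6

Below d2, radii multiply path by path; the v-disk centers shift.
input v3: composing its 1 substitution step yields center (-1/2, 0), radius 1/6
input v2: composing its 2 substitution steps yields center (7/16, 7/16), radius 1/64
input v1: composing its 2 substitution steps yields center (7/16, 9/16), radius 1/64


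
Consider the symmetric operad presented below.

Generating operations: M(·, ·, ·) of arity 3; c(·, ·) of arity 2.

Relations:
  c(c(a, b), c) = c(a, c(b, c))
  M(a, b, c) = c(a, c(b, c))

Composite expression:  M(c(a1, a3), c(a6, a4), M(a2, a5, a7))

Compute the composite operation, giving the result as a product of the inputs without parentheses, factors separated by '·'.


Key point: M is associative — brackets drop, the a-order remains.
c(a1, a3) unparenthesizes to a1 · a3
c(a6, a4) unparenthesizes to a6 · a4
M(a2, a5, a7) unparenthesizes to a2 · a5 · a7
M(c(a1, a3), c(a6, a4), M(a2, a5, a7)) unparenthesizes to a1 · a3 · a6 · a4 · a2 · a5 · a7

a1 · a3 · a6 · a4 · a2 · a5 · a7


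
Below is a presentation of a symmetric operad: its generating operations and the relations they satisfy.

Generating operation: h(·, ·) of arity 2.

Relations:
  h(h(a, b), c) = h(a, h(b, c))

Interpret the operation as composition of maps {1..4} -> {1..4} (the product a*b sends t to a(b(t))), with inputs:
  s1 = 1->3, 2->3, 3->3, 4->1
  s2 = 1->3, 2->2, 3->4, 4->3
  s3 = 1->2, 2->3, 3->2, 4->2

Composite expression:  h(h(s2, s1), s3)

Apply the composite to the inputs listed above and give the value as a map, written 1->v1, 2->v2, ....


1->4, 2->4, 3->4, 4->4

h(s2, s1) = 1->4, 2->4, 3->4, 4->3
h(h(s2, s1), s3) = 1->4, 2->4, 3->4, 4->4


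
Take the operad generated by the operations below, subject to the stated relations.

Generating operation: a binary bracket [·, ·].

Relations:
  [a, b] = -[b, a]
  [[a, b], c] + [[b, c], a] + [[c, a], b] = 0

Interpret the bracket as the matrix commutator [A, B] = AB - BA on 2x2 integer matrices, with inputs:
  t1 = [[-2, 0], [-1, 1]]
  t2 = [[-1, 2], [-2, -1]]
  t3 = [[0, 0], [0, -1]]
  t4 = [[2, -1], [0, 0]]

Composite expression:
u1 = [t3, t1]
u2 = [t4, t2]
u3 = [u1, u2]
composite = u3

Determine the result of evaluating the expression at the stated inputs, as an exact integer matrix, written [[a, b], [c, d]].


[[-4, 0], [4, 4]]


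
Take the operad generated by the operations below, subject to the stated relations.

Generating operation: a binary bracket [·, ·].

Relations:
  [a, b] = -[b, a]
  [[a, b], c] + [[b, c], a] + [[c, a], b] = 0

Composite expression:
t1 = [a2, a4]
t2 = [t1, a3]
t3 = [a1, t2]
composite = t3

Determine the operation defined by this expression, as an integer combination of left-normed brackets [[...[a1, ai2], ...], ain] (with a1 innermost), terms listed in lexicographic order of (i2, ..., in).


[[[a1, a2], a4], a3] - [[[a1, a3], a2], a4] + [[[a1, a3], a4], a2] - [[[a1, a4], a2], a3]


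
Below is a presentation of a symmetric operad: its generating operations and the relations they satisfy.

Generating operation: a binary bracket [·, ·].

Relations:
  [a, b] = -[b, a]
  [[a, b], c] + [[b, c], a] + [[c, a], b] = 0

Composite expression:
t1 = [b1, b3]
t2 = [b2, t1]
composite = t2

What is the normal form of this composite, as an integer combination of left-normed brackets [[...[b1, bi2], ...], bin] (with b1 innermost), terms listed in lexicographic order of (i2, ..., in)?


-[[b1, b3], b2]

Antisymmetry and Jacobi reduce to b1-anchored left-normed brackets.
Composite bracket: [b2, [b1, b3]]
Expanding via [a, b] = ab - ba: 4 signed words (2^2 = 4).
The b1-initial words carry the normal form:
  word b1b3b2 has sign -1, contributing -[[b1, b3], b2]


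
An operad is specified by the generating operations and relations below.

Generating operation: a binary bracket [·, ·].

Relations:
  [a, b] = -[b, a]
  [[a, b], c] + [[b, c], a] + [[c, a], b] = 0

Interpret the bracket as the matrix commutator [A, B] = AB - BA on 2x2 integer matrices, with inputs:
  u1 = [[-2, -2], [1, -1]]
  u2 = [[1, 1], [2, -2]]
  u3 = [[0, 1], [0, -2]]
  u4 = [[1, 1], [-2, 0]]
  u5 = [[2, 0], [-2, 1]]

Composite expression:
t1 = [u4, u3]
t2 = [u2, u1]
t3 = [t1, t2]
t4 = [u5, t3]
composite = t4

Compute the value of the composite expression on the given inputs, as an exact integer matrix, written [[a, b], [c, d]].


[u4, u3] = [[2, -1], [-4, -2]]
[u2, u1] = [[5, -5], [-5, -5]]
[[u4, u3], [u2, u1]] = [[-15, -10], [-20, 15]]
[u5, [[u4, u3], [u2, u1]]] = [[-20, -10], [80, 20]]

[[-20, -10], [80, 20]]


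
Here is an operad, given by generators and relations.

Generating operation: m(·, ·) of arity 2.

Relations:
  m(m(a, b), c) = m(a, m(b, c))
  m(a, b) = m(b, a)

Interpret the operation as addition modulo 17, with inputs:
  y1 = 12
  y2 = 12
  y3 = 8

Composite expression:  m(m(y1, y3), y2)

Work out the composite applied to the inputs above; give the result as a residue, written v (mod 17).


15 (mod 17)

m(y1, y3) = 3
m(m(y1, y3), y2) = 15


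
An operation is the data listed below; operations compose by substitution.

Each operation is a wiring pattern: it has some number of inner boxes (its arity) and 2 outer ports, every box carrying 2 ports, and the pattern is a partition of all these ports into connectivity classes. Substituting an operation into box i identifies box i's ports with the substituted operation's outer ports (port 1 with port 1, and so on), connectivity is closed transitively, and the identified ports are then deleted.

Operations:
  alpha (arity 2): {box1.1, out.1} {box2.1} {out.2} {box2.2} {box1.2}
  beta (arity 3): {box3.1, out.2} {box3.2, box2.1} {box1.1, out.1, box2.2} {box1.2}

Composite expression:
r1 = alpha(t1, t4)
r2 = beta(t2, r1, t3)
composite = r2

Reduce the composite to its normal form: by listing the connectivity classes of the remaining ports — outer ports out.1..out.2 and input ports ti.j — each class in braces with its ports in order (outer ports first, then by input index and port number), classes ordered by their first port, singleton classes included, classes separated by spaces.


{out.1, t2.1} {out.2, t3.1} {t1.1, t3.2} {t1.2} {t2.2} {t4.1} {t4.2}


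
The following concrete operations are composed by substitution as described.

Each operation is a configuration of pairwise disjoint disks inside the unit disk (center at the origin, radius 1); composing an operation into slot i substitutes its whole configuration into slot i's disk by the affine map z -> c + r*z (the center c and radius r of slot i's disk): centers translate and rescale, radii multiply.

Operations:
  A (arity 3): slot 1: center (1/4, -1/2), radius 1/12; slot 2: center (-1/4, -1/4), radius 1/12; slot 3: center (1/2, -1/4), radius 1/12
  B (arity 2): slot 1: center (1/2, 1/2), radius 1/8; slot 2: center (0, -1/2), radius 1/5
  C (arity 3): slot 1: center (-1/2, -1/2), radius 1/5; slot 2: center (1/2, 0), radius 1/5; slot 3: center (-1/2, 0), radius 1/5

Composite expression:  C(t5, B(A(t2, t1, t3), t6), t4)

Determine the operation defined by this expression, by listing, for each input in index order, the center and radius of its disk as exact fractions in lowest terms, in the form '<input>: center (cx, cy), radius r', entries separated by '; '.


t1: center (19/32, 3/32), radius 1/480; t2: center (97/160, 7/80), radius 1/480; t3: center (49/80, 3/32), radius 1/480; t4: center (-1/2, 0), radius 1/5; t5: center (-1/2, -1/2), radius 1/5; t6: center (1/2, -1/10), radius 1/25

Affine substitution under C: radii multiply and t-centers shift.
input t5: composing its 1 substitution step yields center (-1/2, -1/2), radius 1/5
input t2: composing its 3 substitution steps yields center (97/160, 7/80), radius 1/480
input t1: composing its 3 substitution steps yields center (19/32, 3/32), radius 1/480
input t3: composing its 3 substitution steps yields center (49/80, 3/32), radius 1/480
input t6: composing its 2 substitution steps yields center (1/2, -1/10), radius 1/25
input t4: composing its 1 substitution step yields center (-1/2, 0), radius 1/5


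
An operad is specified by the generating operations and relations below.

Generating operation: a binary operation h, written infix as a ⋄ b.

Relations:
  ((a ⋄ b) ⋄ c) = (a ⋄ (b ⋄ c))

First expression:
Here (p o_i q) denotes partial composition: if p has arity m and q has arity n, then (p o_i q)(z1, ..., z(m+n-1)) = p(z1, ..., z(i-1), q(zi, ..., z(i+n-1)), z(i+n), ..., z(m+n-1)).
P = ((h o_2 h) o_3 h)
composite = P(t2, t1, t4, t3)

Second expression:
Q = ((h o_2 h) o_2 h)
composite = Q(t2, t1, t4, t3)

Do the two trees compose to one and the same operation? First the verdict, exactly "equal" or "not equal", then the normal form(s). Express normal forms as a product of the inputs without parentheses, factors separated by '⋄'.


equal: each reduces to t2 ⋄ t1 ⋄ t4 ⋄ t3


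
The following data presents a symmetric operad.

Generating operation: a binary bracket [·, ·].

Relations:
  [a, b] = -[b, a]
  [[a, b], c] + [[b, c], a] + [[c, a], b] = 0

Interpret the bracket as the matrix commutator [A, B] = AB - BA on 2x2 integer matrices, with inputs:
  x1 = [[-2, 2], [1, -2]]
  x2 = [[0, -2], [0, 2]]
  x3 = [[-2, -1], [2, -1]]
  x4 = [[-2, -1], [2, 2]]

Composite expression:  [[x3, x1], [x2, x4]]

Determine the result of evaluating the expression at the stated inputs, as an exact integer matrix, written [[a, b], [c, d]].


[x3, x1] = [[-5, -2], [1, 5]]
[x2, x4] = [[-4, -6], [4, 4]]
[[x3, x1], [x2, x4]] = [[-2, 44], [32, 2]]

[[-2, 44], [32, 2]]


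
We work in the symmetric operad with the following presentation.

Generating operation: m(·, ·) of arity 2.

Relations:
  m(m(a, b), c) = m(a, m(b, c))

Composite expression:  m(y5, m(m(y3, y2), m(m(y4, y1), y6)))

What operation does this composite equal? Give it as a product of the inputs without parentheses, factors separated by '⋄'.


y5 ⋄ y3 ⋄ y2 ⋄ y4 ⋄ y1 ⋄ y6


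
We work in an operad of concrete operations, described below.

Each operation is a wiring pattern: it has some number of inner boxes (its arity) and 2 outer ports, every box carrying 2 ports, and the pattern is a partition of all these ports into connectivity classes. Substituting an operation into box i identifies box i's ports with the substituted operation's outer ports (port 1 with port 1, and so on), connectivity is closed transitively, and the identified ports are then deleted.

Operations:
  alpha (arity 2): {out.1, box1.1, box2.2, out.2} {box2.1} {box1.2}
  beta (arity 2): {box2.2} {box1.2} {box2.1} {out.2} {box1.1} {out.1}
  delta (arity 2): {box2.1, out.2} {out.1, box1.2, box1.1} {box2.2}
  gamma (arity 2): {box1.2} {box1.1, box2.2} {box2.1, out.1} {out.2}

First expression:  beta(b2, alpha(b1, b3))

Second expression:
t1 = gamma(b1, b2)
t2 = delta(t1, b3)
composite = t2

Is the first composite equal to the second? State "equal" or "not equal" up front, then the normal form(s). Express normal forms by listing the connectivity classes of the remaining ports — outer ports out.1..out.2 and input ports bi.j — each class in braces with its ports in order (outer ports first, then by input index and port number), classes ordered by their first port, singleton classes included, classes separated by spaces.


not equal; first: {out.1} {out.2} {b1.1, b3.2} {b1.2} {b2.1} {b2.2} {b3.1}; second: {out.1, b2.1} {out.2, b3.1} {b1.1, b2.2} {b1.2} {b3.2}

The first expression reduces to {out.1} {out.2} {b1.1, b3.2} {b1.2} {b2.1} {b2.2} {b3.1}
The second expression reduces to {out.1, b2.1} {out.2, b3.1} {b1.1, b2.2} {b1.2} {b3.2}
No match — not equal.


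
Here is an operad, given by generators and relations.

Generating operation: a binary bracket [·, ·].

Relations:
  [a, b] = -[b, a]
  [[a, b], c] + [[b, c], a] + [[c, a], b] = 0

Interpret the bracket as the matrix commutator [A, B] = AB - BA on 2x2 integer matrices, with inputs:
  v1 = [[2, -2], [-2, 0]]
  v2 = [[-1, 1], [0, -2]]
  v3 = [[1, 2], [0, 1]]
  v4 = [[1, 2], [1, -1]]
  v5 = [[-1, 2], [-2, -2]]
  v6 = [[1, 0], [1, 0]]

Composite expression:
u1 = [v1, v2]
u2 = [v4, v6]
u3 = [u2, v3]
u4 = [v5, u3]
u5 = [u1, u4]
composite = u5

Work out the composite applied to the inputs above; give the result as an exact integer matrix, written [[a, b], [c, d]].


[[-32, -128], [-32, 32]]

[v1, v2] = [[2, 4], [-2, -2]]
[v4, v6] = [[2, -2], [-1, -2]]
[[v4, v6], v3] = [[2, 8], [0, -2]]
[v5, [[v4, v6], v3]] = [[16, 0], [-8, -16]]
[[v1, v2], [v5, [[v4, v6], v3]]] = [[-32, -128], [-32, 32]]


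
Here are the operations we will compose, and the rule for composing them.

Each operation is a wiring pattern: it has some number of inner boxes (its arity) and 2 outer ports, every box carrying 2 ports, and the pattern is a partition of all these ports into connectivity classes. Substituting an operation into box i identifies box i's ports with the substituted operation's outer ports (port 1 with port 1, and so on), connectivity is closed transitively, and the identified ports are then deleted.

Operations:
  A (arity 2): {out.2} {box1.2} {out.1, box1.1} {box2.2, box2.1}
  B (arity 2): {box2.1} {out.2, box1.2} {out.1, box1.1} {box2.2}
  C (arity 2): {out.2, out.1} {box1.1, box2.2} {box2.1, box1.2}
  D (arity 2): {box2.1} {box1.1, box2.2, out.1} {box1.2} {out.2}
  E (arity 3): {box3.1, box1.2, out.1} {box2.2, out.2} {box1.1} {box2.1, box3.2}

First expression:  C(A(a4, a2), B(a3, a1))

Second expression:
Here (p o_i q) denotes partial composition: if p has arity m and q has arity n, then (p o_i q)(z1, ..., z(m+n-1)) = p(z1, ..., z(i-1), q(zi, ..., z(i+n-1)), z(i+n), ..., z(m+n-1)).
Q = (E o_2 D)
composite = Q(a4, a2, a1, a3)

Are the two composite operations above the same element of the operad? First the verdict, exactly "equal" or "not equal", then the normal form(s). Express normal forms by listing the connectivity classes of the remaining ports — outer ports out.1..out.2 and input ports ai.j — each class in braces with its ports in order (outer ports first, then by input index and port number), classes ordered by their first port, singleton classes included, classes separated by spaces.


The first expression, normalized: {out.1, out.2} {a1.1} {a1.2} {a2.1, a2.2} {a3.1} {a3.2, a4.1} {a4.2}
The second expression, normalized: {out.1, a3.1, a4.2} {out.2} {a1.1} {a1.2, a2.1, a3.2} {a2.2} {a4.1}
They disagree, so not equal.

not equal — first {out.1, out.2} {a1.1} {a1.2} {a2.1, a2.2} {a3.1} {a3.2, a4.1} {a4.2}, second {out.1, a3.1, a4.2} {out.2} {a1.1} {a1.2, a2.1, a3.2} {a2.2} {a4.1}


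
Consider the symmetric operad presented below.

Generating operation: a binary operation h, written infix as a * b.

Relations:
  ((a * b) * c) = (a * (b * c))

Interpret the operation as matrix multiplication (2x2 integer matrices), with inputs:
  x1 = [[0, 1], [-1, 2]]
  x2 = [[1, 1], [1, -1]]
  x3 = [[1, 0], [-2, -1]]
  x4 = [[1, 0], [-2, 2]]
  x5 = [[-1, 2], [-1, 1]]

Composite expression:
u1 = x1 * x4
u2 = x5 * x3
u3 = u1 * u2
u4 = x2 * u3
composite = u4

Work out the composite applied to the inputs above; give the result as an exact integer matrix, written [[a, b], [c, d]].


(x1 * x4) = [[-2, 2], [-5, 4]]
(x5 * x3) = [[-5, -2], [-3, -1]]
((x1 * x4) * (x5 * x3)) = [[4, 2], [13, 6]]
(x2 * ((x1 * x4) * (x5 * x3))) = [[17, 8], [-9, -4]]

[[17, 8], [-9, -4]]


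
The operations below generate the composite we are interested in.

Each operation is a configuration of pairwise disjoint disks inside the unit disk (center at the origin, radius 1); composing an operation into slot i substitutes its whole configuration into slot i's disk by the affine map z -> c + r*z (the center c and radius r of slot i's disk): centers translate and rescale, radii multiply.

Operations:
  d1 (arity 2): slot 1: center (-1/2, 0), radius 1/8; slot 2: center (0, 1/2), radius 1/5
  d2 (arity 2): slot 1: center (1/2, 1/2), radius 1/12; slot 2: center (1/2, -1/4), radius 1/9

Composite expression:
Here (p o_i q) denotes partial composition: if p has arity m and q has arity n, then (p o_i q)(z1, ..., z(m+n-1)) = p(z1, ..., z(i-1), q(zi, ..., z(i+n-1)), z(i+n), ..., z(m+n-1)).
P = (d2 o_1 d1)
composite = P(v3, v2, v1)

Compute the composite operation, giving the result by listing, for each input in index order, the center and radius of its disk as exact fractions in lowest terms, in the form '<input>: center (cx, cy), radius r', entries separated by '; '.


v1: center (1/2, -1/4), radius 1/9; v2: center (1/2, 13/24), radius 1/60; v3: center (11/24, 1/2), radius 1/96

Each v-disk chains the slot maps above it in d2; radii multiply.
tracing v3 down its 2-map path: center (11/24, 1/2), radius 1/96
tracing v2 down its 2-map path: center (1/2, 13/24), radius 1/60
tracing v1 down its 1-map path: center (1/2, -1/4), radius 1/9


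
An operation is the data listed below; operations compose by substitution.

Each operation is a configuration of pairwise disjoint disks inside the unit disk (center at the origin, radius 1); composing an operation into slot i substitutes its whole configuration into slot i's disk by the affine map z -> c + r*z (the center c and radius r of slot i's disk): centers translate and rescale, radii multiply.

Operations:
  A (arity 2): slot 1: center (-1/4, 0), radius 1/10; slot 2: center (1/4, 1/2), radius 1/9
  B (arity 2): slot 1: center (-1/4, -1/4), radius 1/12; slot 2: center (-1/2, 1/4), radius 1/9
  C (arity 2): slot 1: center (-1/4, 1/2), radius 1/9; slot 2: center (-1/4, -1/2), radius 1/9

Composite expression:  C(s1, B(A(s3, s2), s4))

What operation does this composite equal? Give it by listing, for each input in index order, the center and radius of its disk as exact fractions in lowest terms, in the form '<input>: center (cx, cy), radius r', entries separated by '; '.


s1: center (-1/4, 1/2), radius 1/9; s2: center (-119/432, -113/216), radius 1/972; s3: center (-121/432, -19/36), radius 1/1080; s4: center (-11/36, -17/36), radius 1/81

Follow each s-input down from C: c' goes to c + r*c', radius to r*r'.
input s1: composing its 1 substitution step yields center (-1/4, 1/2), radius 1/9
input s3: composing its 3 substitution steps yields center (-121/432, -19/36), radius 1/1080
input s2: composing its 3 substitution steps yields center (-119/432, -113/216), radius 1/972
input s4: composing its 2 substitution steps yields center (-11/36, -17/36), radius 1/81


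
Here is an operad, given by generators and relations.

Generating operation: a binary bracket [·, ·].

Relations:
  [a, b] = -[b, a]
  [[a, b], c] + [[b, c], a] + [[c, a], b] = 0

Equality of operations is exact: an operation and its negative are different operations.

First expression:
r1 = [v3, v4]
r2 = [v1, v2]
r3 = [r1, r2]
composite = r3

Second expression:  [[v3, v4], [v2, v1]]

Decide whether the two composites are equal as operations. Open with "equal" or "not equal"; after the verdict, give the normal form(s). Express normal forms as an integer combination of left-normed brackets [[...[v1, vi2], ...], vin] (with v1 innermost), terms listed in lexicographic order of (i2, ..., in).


Reducing the first expression gives -[[[v1, v2], v3], v4] + [[[v1, v2], v4], v3]
Reducing the second expression gives [[[v1, v2], v3], v4] - [[[v1, v2], v4], v3]
The normal forms differ: not equal.

not equal: they reduce to -[[[v1, v2], v3], v4] + [[[v1, v2], v4], v3] and [[[v1, v2], v3], v4] - [[[v1, v2], v4], v3]


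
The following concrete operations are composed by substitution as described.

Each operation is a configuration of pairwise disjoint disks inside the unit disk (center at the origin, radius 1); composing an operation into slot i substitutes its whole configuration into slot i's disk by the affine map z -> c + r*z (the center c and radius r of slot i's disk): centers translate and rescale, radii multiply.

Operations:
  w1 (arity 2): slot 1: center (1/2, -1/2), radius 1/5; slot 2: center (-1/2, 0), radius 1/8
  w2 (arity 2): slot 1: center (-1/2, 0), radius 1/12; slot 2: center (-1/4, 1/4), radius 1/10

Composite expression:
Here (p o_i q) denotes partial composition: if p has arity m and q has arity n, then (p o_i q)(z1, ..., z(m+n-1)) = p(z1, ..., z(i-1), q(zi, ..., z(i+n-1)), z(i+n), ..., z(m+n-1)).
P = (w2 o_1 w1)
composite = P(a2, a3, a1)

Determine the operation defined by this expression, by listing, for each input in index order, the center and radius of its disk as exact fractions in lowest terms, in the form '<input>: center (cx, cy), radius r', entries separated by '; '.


a1: center (-1/4, 1/4), radius 1/10; a2: center (-11/24, -1/24), radius 1/60; a3: center (-13/24, 0), radius 1/96

Below w2, radii multiply path by path; the a-disk centers shift.
a2 passes through 2 substitutions, ending at center (-11/24, -1/24), radius 1/60
a3 passes through 2 substitutions, ending at center (-13/24, 0), radius 1/96
a1 passes through 1 substitution, ending at center (-1/4, 1/4), radius 1/10


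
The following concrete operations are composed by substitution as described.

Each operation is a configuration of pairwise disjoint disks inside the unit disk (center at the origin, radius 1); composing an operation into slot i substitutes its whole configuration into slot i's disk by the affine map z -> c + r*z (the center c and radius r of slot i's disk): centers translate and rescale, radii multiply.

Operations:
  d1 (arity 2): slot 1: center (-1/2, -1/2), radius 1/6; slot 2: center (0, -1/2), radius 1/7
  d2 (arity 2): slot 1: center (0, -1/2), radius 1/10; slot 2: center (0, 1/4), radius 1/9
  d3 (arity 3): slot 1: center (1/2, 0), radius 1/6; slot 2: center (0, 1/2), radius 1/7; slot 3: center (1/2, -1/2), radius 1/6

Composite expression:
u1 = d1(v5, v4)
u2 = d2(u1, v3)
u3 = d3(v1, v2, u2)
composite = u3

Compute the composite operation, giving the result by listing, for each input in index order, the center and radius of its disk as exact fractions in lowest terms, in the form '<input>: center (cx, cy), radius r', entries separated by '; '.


Nesting under d3 composes maps z -> c + r*z down each v-path.
v1: after 1 affine step, its disk has center (1/2, 0), radius 1/6
v2: after 1 affine step, its disk has center (0, 1/2), radius 1/7
v5: after 3 affine steps, its disk has center (59/120, -71/120), radius 1/360
v4: after 3 affine steps, its disk has center (1/2, -71/120), radius 1/420
v3: after 2 affine steps, its disk has center (1/2, -11/24), radius 1/54

v1: center (1/2, 0), radius 1/6; v2: center (0, 1/2), radius 1/7; v3: center (1/2, -11/24), radius 1/54; v4: center (1/2, -71/120), radius 1/420; v5: center (59/120, -71/120), radius 1/360


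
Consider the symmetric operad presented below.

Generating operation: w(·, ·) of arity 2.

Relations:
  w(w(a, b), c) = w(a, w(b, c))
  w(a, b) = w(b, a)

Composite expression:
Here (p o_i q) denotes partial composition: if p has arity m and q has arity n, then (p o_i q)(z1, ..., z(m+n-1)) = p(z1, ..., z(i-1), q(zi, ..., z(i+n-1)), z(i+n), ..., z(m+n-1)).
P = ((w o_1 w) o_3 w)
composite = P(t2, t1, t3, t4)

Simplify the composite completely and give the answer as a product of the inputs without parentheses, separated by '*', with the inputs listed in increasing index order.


t1 * t2 * t3 * t4

Any arrangement under w is one operation, so sort the t-inputs.
w(t2, t1) flattens to t2 * t1
w(t3, t4) flattens to t3 * t4
w(w(t2, t1), w(t3, t4)) flattens to t2 * t1 * t3 * t4
putting the inputs in ascending order: t1 * t2 * t3 * t4


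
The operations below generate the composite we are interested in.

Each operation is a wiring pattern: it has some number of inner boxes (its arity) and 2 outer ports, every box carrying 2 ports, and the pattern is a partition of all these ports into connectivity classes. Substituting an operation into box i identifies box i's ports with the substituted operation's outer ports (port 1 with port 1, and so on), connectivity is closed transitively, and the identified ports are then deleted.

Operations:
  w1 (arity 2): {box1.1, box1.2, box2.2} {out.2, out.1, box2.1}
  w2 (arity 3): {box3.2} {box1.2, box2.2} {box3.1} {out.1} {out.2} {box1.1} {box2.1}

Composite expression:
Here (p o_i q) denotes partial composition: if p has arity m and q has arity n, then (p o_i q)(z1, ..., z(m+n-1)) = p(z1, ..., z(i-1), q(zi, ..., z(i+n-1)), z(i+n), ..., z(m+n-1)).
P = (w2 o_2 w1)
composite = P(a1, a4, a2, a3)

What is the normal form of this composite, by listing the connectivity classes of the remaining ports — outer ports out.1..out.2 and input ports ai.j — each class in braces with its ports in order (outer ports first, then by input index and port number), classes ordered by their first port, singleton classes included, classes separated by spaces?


{out.1} {out.2} {a1.1} {a1.2, a2.1} {a2.2, a4.1, a4.2} {a3.1} {a3.2}

Connectivity passes through glued w2-boundaries; trace each wire chain.
the subtree at w1 composes to {out.1, out.2, a2.1} {a2.2, a4.1, a4.2} on (a4, a2); out.j = own outer ports
the subtree at w2 composes to {out.1} {out.2} {a1.1} {a1.2, a2.1} {a2.2, a4.1, a4.2} {a3.1} {a3.2} on (a1, a4, a2, a3); out.j = own outer ports


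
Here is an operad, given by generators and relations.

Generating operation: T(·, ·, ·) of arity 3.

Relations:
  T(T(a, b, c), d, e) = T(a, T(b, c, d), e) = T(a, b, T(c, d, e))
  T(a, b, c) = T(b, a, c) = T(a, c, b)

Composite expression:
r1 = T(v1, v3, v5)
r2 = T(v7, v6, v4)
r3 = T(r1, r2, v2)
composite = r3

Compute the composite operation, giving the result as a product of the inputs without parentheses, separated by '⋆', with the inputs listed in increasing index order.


v1 ⋆ v2 ⋆ v3 ⋆ v4 ⋆ v5 ⋆ v6 ⋆ v7


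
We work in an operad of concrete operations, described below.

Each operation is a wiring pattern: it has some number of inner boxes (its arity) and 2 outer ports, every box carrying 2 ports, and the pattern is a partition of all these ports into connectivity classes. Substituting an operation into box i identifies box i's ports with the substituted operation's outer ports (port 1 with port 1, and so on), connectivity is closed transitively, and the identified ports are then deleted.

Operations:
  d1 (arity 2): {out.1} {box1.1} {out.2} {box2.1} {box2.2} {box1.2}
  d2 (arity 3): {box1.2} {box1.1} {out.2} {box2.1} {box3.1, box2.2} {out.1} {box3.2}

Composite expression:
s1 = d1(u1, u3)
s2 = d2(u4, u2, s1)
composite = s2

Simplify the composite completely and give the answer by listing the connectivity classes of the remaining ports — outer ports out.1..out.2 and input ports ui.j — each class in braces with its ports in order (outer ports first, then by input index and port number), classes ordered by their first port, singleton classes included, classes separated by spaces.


{out.1} {out.2} {u1.1} {u1.2} {u2.1} {u2.2} {u3.1} {u3.2} {u4.1} {u4.2}

Connectivity passes through glued d2-boundaries; trace each wire chain.
through d1, on inputs (u1, u3): {out.1} {out.2} {u1.1} {u1.2} {u3.1} {u3.2} (out.j = stage outer ports)
through d2, on inputs (u4, u2, u1, u3): {out.1} {out.2} {u1.1} {u1.2} {u2.1} {u2.2} {u3.1} {u3.2} {u4.1} {u4.2} (out.j = stage outer ports)
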